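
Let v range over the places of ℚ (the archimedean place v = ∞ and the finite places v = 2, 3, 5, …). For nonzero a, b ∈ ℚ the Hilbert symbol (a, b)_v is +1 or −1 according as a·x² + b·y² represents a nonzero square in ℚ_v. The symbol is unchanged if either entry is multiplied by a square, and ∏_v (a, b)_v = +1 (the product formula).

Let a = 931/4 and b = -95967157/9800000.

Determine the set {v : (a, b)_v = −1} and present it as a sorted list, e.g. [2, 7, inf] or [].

(a, b) ≡ (19, -65) mod (ℚ^×)²; places V = {2, 5, 7, 11, 13, 19, ∞}.
(a,b)_7: α=2, u≡3; β=-2, v≡5 (mod 7); (3|7)=-1, (5|7)=-1; sign (−1)^0·-1^-2·-1^2 = +1.
(a,b)_2: α=-2, β=-6; u≡3, v≡7 (mod 8); ε(u)ε(v)=1·1, αω(v)=-2·0, βω(u)=-6·1; sum ≡ 1  ⇒  -1.
(a,b)_∞: sgn(19)=+, sgn(-65)=−, so +1.
(a,b)_19: α=1, u≡17; β=2, v≡16 (mod 19); (17|19)=+1, (16|19)=+1; sign (−1)^0·+1^2·+1^1 = +1.
(a,b)_11: α=0, u≡10; β=2, v≡5 (mod 11); (10|11)=-1, (5|11)=+1; sign (−1)^0·-1^2·+1^0 = +1.
(a,b)_5: α=0, u≡4; β=-5, v≡3 (mod 5); (4|5)=+1, (3|5)=-1; sign (−1)^0·+1^-5·-1^0 = +1.
(a,b)_13: α=0, u≡2; β=3, v≡6 (mod 13); (2|13)=-1, (6|13)=-1; sign (−1)^0·-1^3·-1^0 = -1.
Ram(19, -65) = {2, 13}; no ℚ_2-point on the conic.

[2, 13]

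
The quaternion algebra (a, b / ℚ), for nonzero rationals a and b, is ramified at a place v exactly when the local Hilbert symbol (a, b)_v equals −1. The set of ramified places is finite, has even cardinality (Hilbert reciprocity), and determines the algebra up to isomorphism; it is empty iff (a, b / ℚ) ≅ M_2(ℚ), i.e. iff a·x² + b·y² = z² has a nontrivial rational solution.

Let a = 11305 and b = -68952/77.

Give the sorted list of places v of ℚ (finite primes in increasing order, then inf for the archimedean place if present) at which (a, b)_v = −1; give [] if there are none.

[7, 11, 17, 19]

Mod squares: a ≡ 11305, b ≡ -7854. Check v ∈ {∞, 2, 3, 5, 7, 11, 13, 17, 19}.
v=2: v_2(a)=0, v_2(b)=3; units ≡ 1, 1 (mod 8); ε·ε+αω+βω = 0·0+0·0+3·0 ≡ 0  ⇒  (a,b)_2 = +1.
v=5: a=5^1·(≡1), b=5^0·(≡4) mod 5; (1|5)=+1, (4|5)=+1; (−1)^{1·0·2}·(+1)^0·(+1)^1 = +1.
v=13: a=13^0·(≡8), b=13^2·(≡5) mod 13; (8|13)=-1, (5|13)=-1; (−1)^{0·2·6}·(-1)^2·(-1)^0 = +1.
v=11: a=11^0·(≡8), b=11^-1·(≡1) mod 11; (8|11)=-1, (1|11)=+1; (−1)^{0·-1·5}·(-1)^-1·(+1)^0 = -1.
v=3: a=3^0·(≡1), b=3^1·(≡1) mod 3; (1|3)=+1, (1|3)=+1; (−1)^{0·1·1}·(+1)^1·(+1)^0 = +1.
v=19: a=19^1·(≡6), b=19^0·(≡18) mod 19; (6|19)=+1, (18|19)=-1; (−1)^{1·0·9}·(+1)^0·(-1)^1 = -1.
v=7: a=7^1·(≡5), b=7^-1·(≡3) mod 7; (5|7)=-1, (3|7)=-1; (−1)^{1·-1·3}·(-1)^-1·(-1)^1 = -1.
v=17: a=17^1·(≡2), b=17^1·(≡14) mod 17; (2|17)=+1, (14|17)=-1; (−1)^{1·1·8}·(+1)^1·(-1)^1 = -1.
v=∞: 11305 > 0 and -7854 < 0  ⇒  (a,b)_∞ = +1.
|Ram(11305, -7854)| = 4, even; anisotropic at {7, 11, 17, 19}.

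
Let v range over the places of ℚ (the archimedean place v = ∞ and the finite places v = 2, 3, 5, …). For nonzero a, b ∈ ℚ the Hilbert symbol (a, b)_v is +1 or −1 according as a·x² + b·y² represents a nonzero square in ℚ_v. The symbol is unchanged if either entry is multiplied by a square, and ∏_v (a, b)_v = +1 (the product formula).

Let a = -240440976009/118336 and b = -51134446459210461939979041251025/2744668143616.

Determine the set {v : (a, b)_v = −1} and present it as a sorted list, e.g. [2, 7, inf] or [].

[2, 13, 41, inf]

(a, b) ≡ (-11609, -475969) mod (ℚ^×)²; places V = {2, 3, 5, 7, 11, 13, 19, 29, 37, 41, 43, 47, ∞}.
(a,b)_∞: sgn(-11609)=−, sgn(-475969)=−, so -1.
(a,b)_3: α=2, u≡1; β=4, v≡2 (mod 3); (1|3)=+1, (2|3)=-1; sign (−1)^0·+1^4·-1^2 = +1.
(a,b)_41: α=2, u≡12; β=5, v≡14 (mod 41); (12|41)=-1, (14|41)=-1; sign (−1)^0·-1^5·-1^2 = -1.
(a,b)_29: α=0, u≡5; β=2, v≡11 (mod 29); (5|29)=+1, (11|29)=-1; sign (−1)^0·+1^2·-1^0 = +1.
(a,b)_37: α=2, u≡26; β=2, v≡9 (mod 37); (26|37)=+1, (9|37)=+1; sign (−1)^0·+1^2·+1^2 = +1.
(a,b)_7: α=0, u≡4; β=-2, v≡3 (mod 7); (4|7)=+1, (3|7)=-1; sign (−1)^0·+1^-2·-1^0 = +1.
(a,b)_13: α=1, u≡3; β=3, v≡2 (mod 13); (3|13)=+1, (2|13)=-1; sign (−1)^0·+1^3·-1^1 = -1.
(a,b)_5: α=0, u≡1; β=2, v≡4 (mod 5); (1|5)=+1, (4|5)=+1; sign (−1)^0·+1^2·+1^0 = +1.
(a,b)_2: α=-6, β=-14; u≡7, v≡7 (mod 8); ε(u)ε(v)=1·1, αω(v)=-6·0, βω(u)=-14·0; sum ≡ 1  ⇒  -1.
(a,b)_19: α=1, u≡1; β=3, v≡8 (mod 19); (1|19)=+1, (8|19)=-1; sign (−1)^1·+1^3·-1^1 = +1.
(a,b)_11: α=0, u≡7; β=2, v≡9 (mod 11); (7|11)=-1, (9|11)=+1; sign (−1)^0·-1^2·+1^0 = +1.
(a,b)_47: α=1, u≡11; β=3, v≡12 (mod 47); (11|47)=-1, (12|47)=+1; sign (−1)^1·-1^3·+1^1 = +1.
(a,b)_43: α=-2, u≡31; β=-4, v≡9 (mod 43); (31|43)=+1, (9|43)=+1; sign (−1)^0·+1^-4·+1^-2 = +1.
|Ram(-11609, -475969)| = 4, even; anisotropic at {2, 13, 41, ∞}.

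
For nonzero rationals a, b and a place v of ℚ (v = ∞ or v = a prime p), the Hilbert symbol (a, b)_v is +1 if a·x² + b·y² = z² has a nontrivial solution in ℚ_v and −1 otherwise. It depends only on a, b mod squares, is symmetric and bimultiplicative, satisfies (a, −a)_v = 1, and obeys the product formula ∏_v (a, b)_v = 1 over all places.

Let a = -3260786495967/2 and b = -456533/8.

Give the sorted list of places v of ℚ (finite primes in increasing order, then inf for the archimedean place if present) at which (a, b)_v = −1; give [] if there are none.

[2, 3, 7, 11, 13, inf]

Mod squares: a ≡ -277134, b ≡ -154. Check v ∈ {∞, 2, 3, 7, 11, 13, 17, 19}.
v=19: a=19^1·(≡16), b=19^0·(≡7) mod 19; (16|19)=+1, (7|19)=+1; (−1)^{1·0·9}·(+1)^0·(+1)^1 = +1.
v=17: a=17^1·(≡9), b=17^0·(≡13) mod 17; (9|17)=+1, (13|17)=+1; (−1)^{1·0·8}·(+1)^0·(+1)^1 = +1.
v=3: a=3^5·(≡1), b=3^0·(≡2) mod 3; (1|3)=+1, (2|3)=-1; (−1)^{5·0·1}·(+1)^0·(-1)^5 = -1.
v=13: a=13^1·(≡2), b=13^0·(≡5) mod 13; (2|13)=-1, (5|13)=-1; (−1)^{1·0·6}·(-1)^0·(-1)^1 = -1.
v=7: a=7^4·(≡6), b=7^3·(≡6) mod 7; (6|7)=-1, (6|7)=-1; (−1)^{4·3·3}·(-1)^3·(-1)^4 = -1.
v=2: v_2(a)=-1, v_2(b)=-3; units ≡ 1, 3 (mod 8); ε·ε+αω+βω = 0·1+-1·1+-3·0 ≡ 1  ⇒  (a,b)_2 = -1.
v=11: a=11^3·(≡10), b=11^3·(≡8) mod 11; (10|11)=-1, (8|11)=-1; (−1)^{3·3·5}·(-1)^3·(-1)^3 = -1.
v=∞: -277134 < 0 and -154 < 0  ⇒  (a,b)_∞ = -1.
(-277134, -154 / ℚ) ramifies at {2, 3, 7, 11, 13, ∞}: a division algebra.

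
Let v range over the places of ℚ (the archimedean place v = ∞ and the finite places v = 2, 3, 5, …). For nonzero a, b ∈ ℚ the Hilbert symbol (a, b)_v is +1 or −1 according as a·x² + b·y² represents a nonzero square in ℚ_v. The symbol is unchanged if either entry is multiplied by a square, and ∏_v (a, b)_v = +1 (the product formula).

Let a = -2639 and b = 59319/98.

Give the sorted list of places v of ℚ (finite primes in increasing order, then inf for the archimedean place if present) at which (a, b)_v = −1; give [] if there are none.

[]

(a, b) ≡ (-2639, 78) mod (ℚ^×)²; places V = {2, 3, 7, 13, 29, ∞}.
(a,b)_2: α=0, β=-1; u≡1, v≡7 (mod 8); ε(u)ε(v)=0·1, αω(v)=0·0, βω(u)=-1·0; sum ≡ 0  ⇒  +1.
(a,b)_3: α=0, u≡1; β=3, v≡2 (mod 3); (1|3)=+1, (2|3)=-1; sign (−1)^0·+1^3·-1^0 = +1.
(a,b)_29: α=1, u≡25; β=0, v≡25 (mod 29); (25|29)=+1, (25|29)=+1; sign (−1)^0·+1^0·+1^1 = +1.
(a,b)_7: α=1, u≡1; β=-2, v≡4 (mod 7); (1|7)=+1, (4|7)=+1; sign (−1)^0·+1^-2·+1^1 = +1.
(a,b)_∞: sgn(-2639)=−, sgn(78)=+, so +1.
(a,b)_13: α=1, u≡5; β=3, v≡2 (mod 13); (5|13)=-1, (2|13)=-1; sign (−1)^0·-1^3·-1^1 = +1.
Every local symbol is +1, so the conic -2639·x² + 78·y² = z² has ℚ_v-points for all v and hence a ℚ-point; (a, b / ℚ) ≅ M_2(ℚ).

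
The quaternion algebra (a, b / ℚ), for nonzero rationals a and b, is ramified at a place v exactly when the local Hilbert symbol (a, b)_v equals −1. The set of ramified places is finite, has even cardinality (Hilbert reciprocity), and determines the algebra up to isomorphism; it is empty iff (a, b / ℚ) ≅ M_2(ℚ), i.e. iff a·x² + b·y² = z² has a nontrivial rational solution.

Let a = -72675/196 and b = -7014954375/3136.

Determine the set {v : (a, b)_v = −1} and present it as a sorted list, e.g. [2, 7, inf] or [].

(a, b) ≡ (-323, -138567) mod (ℚ^×)²; places V = {2, 3, 5, 7, 11, 13, 17, 19, ∞}.
(a,b)_11: α=0, u≡10; β=1, v≡5 (mod 11); (10|11)=-1, (5|11)=+1; sign (−1)^0·-1^1·+1^0 = -1.
(a,b)_13: α=0, u≡8; β=1, v≡1 (mod 13); (8|13)=-1, (1|13)=+1; sign (−1)^0·-1^1·+1^0 = -1.
(a,b)_17: α=1, u≡1; β=1, v≡1 (mod 17); (1|17)=+1, (1|17)=+1; sign (−1)^0·+1^1·+1^1 = +1.
(a,b)_∞: sgn(-323)=−, sgn(-138567)=−, so -1.
(a,b)_3: α=2, u≡1; β=5, v≡2 (mod 3); (1|3)=+1, (2|3)=-1; sign (−1)^0·+1^5·-1^2 = +1.
(a,b)_2: α=-2, β=-6; u≡5, v≡1 (mod 8); ε(u)ε(v)=0·0, αω(v)=-2·0, βω(u)=-6·1; sum ≡ 0  ⇒  +1.
(a,b)_19: α=1, u≡18; β=1, v≡8 (mod 19); (18|19)=-1, (8|19)=-1; sign (−1)^1·-1^1·-1^1 = -1.
(a,b)_7: α=-2, u≡5; β=-2, v≡5 (mod 7); (5|7)=-1, (5|7)=-1; sign (−1)^0·-1^-2·-1^-2 = +1.
(a,b)_5: α=2, u≡3; β=4, v≡3 (mod 5); (3|5)=-1, (3|5)=-1; sign (−1)^0·-1^4·-1^2 = +1.
(-323, -138567 / ℚ) ramifies at {11, 13, 19, ∞}: a division algebra.

[11, 13, 19, inf]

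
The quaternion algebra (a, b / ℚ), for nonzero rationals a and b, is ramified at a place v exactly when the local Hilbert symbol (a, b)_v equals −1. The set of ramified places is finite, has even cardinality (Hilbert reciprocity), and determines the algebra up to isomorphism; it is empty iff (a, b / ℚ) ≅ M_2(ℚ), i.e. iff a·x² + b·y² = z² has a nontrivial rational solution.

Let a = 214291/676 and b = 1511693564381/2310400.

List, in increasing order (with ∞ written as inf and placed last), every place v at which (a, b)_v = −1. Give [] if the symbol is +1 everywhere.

(a, b) ≡ (1771, 1190189) mod (ℚ^×)²; places V = {2, 5, 7, 11, 13, 19, 23, 29, 41, ∞}.
(a,b)_19: α=0, u≡6; β=-2, v≡13 (mod 19); (6|19)=+1, (13|19)=-1; sign (−1)^0·+1^-2·-1^0 = +1.
(a,b)_13: α=-2, u≡3; β=1, v≡8 (mod 13); (3|13)=+1, (8|13)=-1; sign (−1)^0·+1^1·-1^-2 = +1.
(a,b)_11: α=3, u≡8; β=1, v≡5 (mod 11); (8|11)=-1, (5|11)=+1; sign (−1)^1·-1^1·+1^3 = +1.
(a,b)_41: α=0, u≡32; β=1, v≡8 (mod 41); (32|41)=+1, (8|41)=+1; sign (−1)^0·+1^1·+1^0 = +1.
(a,b)_2: α=-2, β=-8; u≡3, v≡5 (mod 8); ε(u)ε(v)=1·0, αω(v)=-2·1, βω(u)=-8·1; sum ≡ 0  ⇒  +1.
(a,b)_29: α=0, u≡14; β=1, v≡20 (mod 29); (14|29)=-1, (20|29)=+1; sign (−1)^0·-1^1·+1^0 = -1.
(a,b)_23: α=1, u≡13; β=2, v≡18 (mod 23); (13|23)=+1, (18|23)=+1; sign (−1)^0·+1^2·+1^1 = +1.
(a,b)_7: α=1, u≡4; β=5, v≡2 (mod 7); (4|7)=+1, (2|7)=+1; sign (−1)^1·+1^5·+1^1 = -1.
(a,b)_5: α=0, u≡1; β=-2, v≡1 (mod 5); (1|5)=+1, (1|5)=+1; sign (−1)^0·+1^-2·+1^0 = +1.
(a,b)_∞: sgn(1771)=+, sgn(1190189)=+, so +1.
|Ram(1771, 1190189)| = 2, even; anisotropic at {7, 29}.

[7, 29]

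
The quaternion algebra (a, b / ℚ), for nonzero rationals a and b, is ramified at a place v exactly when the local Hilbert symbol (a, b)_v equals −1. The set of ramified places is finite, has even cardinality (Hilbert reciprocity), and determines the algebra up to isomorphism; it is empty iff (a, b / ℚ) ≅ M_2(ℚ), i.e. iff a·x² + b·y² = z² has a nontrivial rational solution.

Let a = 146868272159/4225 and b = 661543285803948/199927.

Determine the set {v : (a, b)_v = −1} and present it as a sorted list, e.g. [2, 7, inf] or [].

Mod squares: a ≡ 119, b ≡ 2261. Check v ∈ {∞, 2, 3, 5, 7, 13, 17, 19, 43}.
v=7: a=7^1·(≡3), b=7^-1·(≡2) mod 7; (3|7)=-1, (2|7)=+1; (−1)^{1·-1·3}·(-1)^-1·(+1)^1 = +1.
v=17: a=17^1·(≡12), b=17^1·(≡6) mod 17; (12|17)=-1, (6|17)=-1; (−1)^{1·1·8}·(-1)^1·(-1)^1 = +1.
v=2: v_2(a)=0, v_2(b)=2; units ≡ 7, 5 (mod 8); ε·ε+αω+βω = 1·0+0·1+2·0 ≡ 0  ⇒  (a,b)_2 = +1.
v=∞: 119 > 0 and 2261 > 0  ⇒  (a,b)_∞ = +1.
v=19: a=19^2·(≡4), b=19^1·(≡9) mod 19; (4|19)=+1, (9|19)=+1; (−1)^{2·1·9}·(+1)^1·(+1)^2 = +1.
v=13: a=13^-2·(≡2), b=13^-4·(≡4) mod 13; (2|13)=-1, (4|13)=+1; (−1)^{-2·-4·6}·(-1)^-4·(+1)^-2 = +1.
v=43: a=43^4·(≡8), b=43^6·(≡21) mod 43; (8|43)=-1, (21|43)=+1; (−1)^{4·6·21}·(-1)^6·(+1)^4 = +1.
v=5: a=5^-2·(≡1), b=5^0·(≡4) mod 5; (1|5)=+1, (4|5)=+1; (−1)^{-2·0·2}·(+1)^0·(+1)^-2 = +1.
v=3: a=3^0·(≡2), b=3^4·(≡2) mod 3; (2|3)=-1, (2|3)=-1; (−1)^{0·4·1}·(-1)^4·(-1)^0 = +1.
Ram(a, b) = ∅: the form 119·x² + 2261·y² − z² is isotropic over every ℚ_v, so by Hasse–Minkowski it is isotropic over ℚ.

[]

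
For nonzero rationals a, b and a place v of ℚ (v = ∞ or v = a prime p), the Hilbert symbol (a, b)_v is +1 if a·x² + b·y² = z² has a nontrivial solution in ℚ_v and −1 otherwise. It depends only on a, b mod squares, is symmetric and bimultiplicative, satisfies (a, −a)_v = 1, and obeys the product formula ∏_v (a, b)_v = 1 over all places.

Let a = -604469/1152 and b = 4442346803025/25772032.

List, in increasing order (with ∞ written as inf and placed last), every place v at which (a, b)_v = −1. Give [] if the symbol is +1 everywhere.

(a, b) ≡ (-1258, 528333) mod (ℚ^×)²; places V = {2, 3, 5, 11, 13, 17, 19, 23, 31, 37, 41, ∞}.
(a,b)_41: α=0, u≡19; β=2, v≡12 (mod 41); (19|41)=-1, (12|41)=-1; sign (−1)^0·-1^2·-1^0 = +1.
(a,b)_11: α=0, u≡10; β=-2, v≡1 (mod 11); (10|11)=-1, (1|11)=+1; sign (−1)^0·-1^-2·+1^0 = +1.
(a,b)_37: α=1, u≡33; β=0, v≡34 (mod 37); (33|37)=+1, (34|37)=+1; sign (−1)^0·+1^0·+1^1 = +1.
(a,b)_31: α=2, u≡23; β=1, v≡11 (mod 31); (23|31)=-1, (11|31)=-1; sign (−1)^0·-1^1·-1^2 = -1.
(a,b)_19: α=0, u≡14; β=1, v≡2 (mod 19); (14|19)=-1, (2|19)=-1; sign (−1)^0·-1^1·-1^0 = -1.
(a,b)_13: α=0, u≡12; β=-1, v≡9 (mod 13); (12|13)=+1, (9|13)=+1; sign (−1)^0·+1^-1·+1^0 = +1.
(a,b)_2: α=-7, β=-14; u≡3, v≡5 (mod 8); ε(u)ε(v)=1·0, αω(v)=-7·1, βω(u)=-14·1; sum ≡ 1  ⇒  -1.
(a,b)_5: α=0, u≡3; β=2, v≡3 (mod 5); (3|5)=-1, (3|5)=-1; sign (−1)^0·-1^2·-1^0 = +1.
(a,b)_17: α=1, u≡11; β=2, v≡10 (mod 17); (11|17)=-1, (10|17)=-1; sign (−1)^0·-1^2·-1^1 = -1.
(a,b)_23: α=0, u≡20; β=1, v≡20 (mod 23); (20|23)=-1, (20|23)=-1; sign (−1)^0·-1^1·-1^0 = -1.
(a,b)_∞: sgn(-1258)=−, sgn(528333)=+, so +1.
(a,b)_3: α=-2, u≡2; β=3, v≡2 (mod 3); (2|3)=-1, (2|3)=-1; sign (−1)^0·-1^3·-1^-2 = -1.
|Ram(-1258, 528333)| = 6, even; anisotropic at {2, 3, 17, 19, 23, 31}.

[2, 3, 17, 19, 23, 31]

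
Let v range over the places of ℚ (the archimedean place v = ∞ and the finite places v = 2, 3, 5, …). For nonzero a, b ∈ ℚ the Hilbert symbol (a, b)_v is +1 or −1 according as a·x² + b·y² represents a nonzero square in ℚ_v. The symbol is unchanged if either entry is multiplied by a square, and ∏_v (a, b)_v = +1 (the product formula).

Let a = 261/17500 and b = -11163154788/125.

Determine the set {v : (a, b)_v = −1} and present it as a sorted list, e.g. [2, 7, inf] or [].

(a, b) ≡ (203, -3485) mod (ℚ^×)²; places V = {2, 3, 5, 7, 17, 23, 29, 41, ∞}.
(a,b)_41: α=0, u≡33; β=1, v≡38 (mod 41); (33|41)=+1, (38|41)=-1; sign (−1)^0·+1^1·-1^0 = +1.
(a,b)_7: α=-1, u≡2; β=0, v≡2 (mod 7); (2|7)=+1, (2|7)=+1; sign (−1)^0·+1^0·+1^-1 = +1.
(a,b)_23: α=0, u≡5; β=2, v≡22 (mod 23); (5|23)=-1, (22|23)=-1; sign (−1)^0·-1^2·-1^0 = +1.
(a,b)_∞: sgn(203)=+, sgn(-3485)=−, so +1.
(a,b)_3: α=2, u≡2; β=2, v≡1 (mod 3); (2|3)=-1, (1|3)=+1; sign (−1)^0·-1^2·+1^2 = +1.
(a,b)_5: α=-4, u≡2; β=-3, v≡2 (mod 5); (2|5)=-1, (2|5)=-1; sign (−1)^0·-1^-3·-1^-4 = -1.
(a,b)_17: α=0, u≡13; β=1, v≡8 (mod 17); (13|17)=+1, (8|17)=+1; sign (−1)^0·+1^1·+1^0 = +1.
(a,b)_29: α=1, u≡23; β=2, v≡1 (mod 29); (23|29)=+1, (1|29)=+1; sign (−1)^0·+1^2·+1^1 = +1.
(a,b)_2: α=-2, β=2; u≡3, v≡3 (mod 8); ε(u)ε(v)=1·1, αω(v)=-2·1, βω(u)=2·1; sum ≡ 1  ⇒  -1.
Ram(203, -3485) = {2, 5}; no ℚ_2-point on the conic.

[2, 5]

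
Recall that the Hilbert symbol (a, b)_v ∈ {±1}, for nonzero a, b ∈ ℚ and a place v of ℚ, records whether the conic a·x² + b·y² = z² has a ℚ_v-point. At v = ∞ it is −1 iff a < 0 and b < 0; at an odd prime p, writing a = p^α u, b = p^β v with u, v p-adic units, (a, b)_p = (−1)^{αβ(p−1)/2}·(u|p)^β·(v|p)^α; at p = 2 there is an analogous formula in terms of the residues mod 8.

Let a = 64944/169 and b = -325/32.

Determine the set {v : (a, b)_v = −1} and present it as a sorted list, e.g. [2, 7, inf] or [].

(a, b) ≡ (451, -26) mod (ℚ^×)²; places V = {2, 3, 5, 11, 13, 41, ∞}.
(a,b)_41: α=1, u≡38; β=0, v≡27 (mod 41); (38|41)=-1, (27|41)=-1; sign (−1)^0·-1^0·-1^1 = -1.
(a,b)_13: α=-2, u≡9; β=1, v≡11 (mod 13); (9|13)=+1, (11|13)=-1; sign (−1)^0·+1^1·-1^-2 = +1.
(a,b)_∞: sgn(451)=+, sgn(-26)=−, so +1.
(a,b)_2: α=4, β=-5; u≡3, v≡3 (mod 8); ε(u)ε(v)=1·1, αω(v)=4·1, βω(u)=-5·1; sum ≡ 0  ⇒  +1.
(a,b)_5: α=0, u≡1; β=2, v≡1 (mod 5); (1|5)=+1, (1|5)=+1; sign (−1)^0·+1^2·+1^0 = +1.
(a,b)_11: α=1, u≡2; β=0, v≡6 (mod 11); (2|11)=-1, (6|11)=-1; sign (−1)^0·-1^0·-1^1 = -1.
(a,b)_3: α=2, u≡1; β=0, v≡1 (mod 3); (1|3)=+1, (1|3)=+1; sign (−1)^0·+1^0·+1^2 = +1.
(451, -26 / ℚ) ramifies at {11, 41}: a division algebra.

[11, 41]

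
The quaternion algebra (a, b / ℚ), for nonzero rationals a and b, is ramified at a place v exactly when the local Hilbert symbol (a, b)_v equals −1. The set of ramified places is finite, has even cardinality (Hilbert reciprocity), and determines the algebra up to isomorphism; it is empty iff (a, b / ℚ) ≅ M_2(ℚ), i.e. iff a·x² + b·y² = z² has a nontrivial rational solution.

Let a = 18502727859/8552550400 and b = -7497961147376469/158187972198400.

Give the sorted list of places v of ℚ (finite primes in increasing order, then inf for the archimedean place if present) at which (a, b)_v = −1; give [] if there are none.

(a, b) ≡ (11, -341) mod (ℚ^×)²; places V = {2, 3, 5, 7, 11, 17, 31, ∞}.
(a,b)_31: α=2, u≡6; β=3, v≡4 (mod 31); (6|31)=-1, (4|31)=+1; sign (−1)^0·-1^3·+1^2 = -1.
(a,b)_11: α=1, u≡4; β=1, v≡10 (mod 11); (4|11)=+1, (10|11)=-1; sign (−1)^1·+1^1·-1^1 = +1.
(a,b)_17: α=-4, u≡14; β=-6, v≡15 (mod 17); (14|17)=-1, (15|17)=+1; sign (−1)^0·-1^-6·+1^-4 = +1.
(a,b)_2: α=-12, β=-18; u≡3, v≡3 (mod 8); ε(u)ε(v)=1·1, αω(v)=-12·1, βω(u)=-18·1; sum ≡ 1  ⇒  -1.
(a,b)_∞: sgn(11)=+, sgn(-341)=−, so +1.
(a,b)_5: α=-2, u≡4; β=-2, v≡1 (mod 5); (4|5)=+1, (1|5)=+1; sign (−1)^0·+1^-2·+1^-2 = +1.
(a,b)_3: α=6, u≡2; β=4, v≡1 (mod 3); (2|3)=-1, (1|3)=+1; sign (−1)^0·-1^4·+1^6 = +1.
(a,b)_7: α=4, u≡4; β=10, v≡4 (mod 7); (4|7)=+1, (4|7)=+1; sign (−1)^0·+1^10·+1^4 = +1.
Ram(11, -341) = {2, 31}; no ℚ_2-point on the conic.

[2, 31]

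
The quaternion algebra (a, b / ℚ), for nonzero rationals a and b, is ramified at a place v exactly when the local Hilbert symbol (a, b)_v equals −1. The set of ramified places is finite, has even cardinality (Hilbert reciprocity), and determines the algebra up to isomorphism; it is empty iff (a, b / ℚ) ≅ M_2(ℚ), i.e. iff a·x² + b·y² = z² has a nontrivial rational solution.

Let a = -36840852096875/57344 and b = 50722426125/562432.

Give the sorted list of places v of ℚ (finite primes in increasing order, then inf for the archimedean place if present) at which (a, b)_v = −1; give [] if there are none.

[3, 5, 7, 13, 17, 23]

(a, b) ≡ (-27370, 10140585) mod (ℚ^×)²; places V = {2, 3, 5, 7, 13, 17, 19, 23, ∞}.
(a,b)_19: α=2, u≡6; β=1, v≡11 (mod 19); (6|19)=+1, (11|19)=+1; sign (−1)^0·+1^1·+1^2 = +1.
(a,b)_13: α=0, u≡5; β=-3, v≡8 (mod 13); (5|13)=-1, (8|13)=-1; sign (−1)^0·-1^-3·-1^0 = -1.
(a,b)_3: α=0, u≡2; β=3, v≡2 (mod 3); (2|3)=-1, (2|3)=-1; sign (−1)^0·-1^3·-1^0 = -1.
(a,b)_2: α=-13, β=-8; u≡3, v≡1 (mod 8); ε(u)ε(v)=1·0, αω(v)=-13·0, βω(u)=-8·1; sum ≡ 0  ⇒  +1.
(a,b)_5: α=5, u≡1; β=3, v≡2 (mod 5); (1|5)=+1, (2|5)=-1; sign (−1)^0·+1^3·-1^5 = -1.
(a,b)_∞: sgn(-27370)=−, sgn(10140585)=+, so +1.
(a,b)_7: α=-1, u≡3; β=1, v≡6 (mod 7); (3|7)=-1, (6|7)=-1; sign (−1)^1·-1^1·-1^-1 = -1.
(a,b)_23: α=1, u≡13; β=1, v≡4 (mod 23); (13|23)=+1, (4|23)=+1; sign (−1)^1·+1^1·+1^1 = -1.
(a,b)_17: α=5, u≡7; β=3, v≡2 (mod 17); (7|17)=-1, (2|17)=+1; sign (−1)^0·-1^3·+1^5 = -1.
|Ram(-27370, 10140585)| = 6, even; anisotropic at {3, 5, 7, 13, 17, 23}.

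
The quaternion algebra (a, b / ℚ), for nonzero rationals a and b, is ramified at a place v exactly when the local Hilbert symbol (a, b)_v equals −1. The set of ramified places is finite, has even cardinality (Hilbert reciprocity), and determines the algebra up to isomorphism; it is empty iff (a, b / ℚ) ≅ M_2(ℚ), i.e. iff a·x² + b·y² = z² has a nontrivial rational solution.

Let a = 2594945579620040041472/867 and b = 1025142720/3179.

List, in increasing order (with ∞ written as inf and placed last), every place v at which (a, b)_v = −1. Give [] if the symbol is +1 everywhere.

[]

(a, b) ≡ (136059, 3595845) mod (ℚ^×)²; places V = {2, 3, 5, 7, 11, 17, 19, 31, 37, ∞}.
(a,b)_11: α=1, u≡5; β=-1, v≡10 (mod 11); (5|11)=+1, (10|11)=-1; sign (−1)^1·+1^-1·-1^1 = +1.
(a,b)_3: α=-1, u≡2; β=1, v≡1 (mod 3); (2|3)=-1, (1|3)=+1; sign (−1)^1·-1^1·+1^-1 = +1.
(a,b)_5: α=0, u≡1; β=1, v≡1 (mod 5); (1|5)=+1, (1|5)=+1; sign (−1)^0·+1^1·+1^0 = +1.
(a,b)_7: α=7, u≡3; β=2, v≡2 (mod 7); (3|7)=-1, (2|7)=+1; sign (−1)^0·-1^2·+1^7 = +1.
(a,b)_∞: sgn(136059)=+, sgn(3595845)=+, so +1.
(a,b)_37: α=2, u≡7; β=1, v≡13 (mod 37); (7|37)=+1, (13|37)=-1; sign (−1)^0·+1^1·-1^2 = +1.
(a,b)_31: α=3, u≡18; β=1, v≡27 (mod 31); (18|31)=+1, (27|31)=-1; sign (−1)^1·+1^1·-1^3 = +1.
(a,b)_2: α=10, β=6; u≡3, v≡5 (mod 8); ε(u)ε(v)=1·0, αω(v)=10·1, βω(u)=6·1; sum ≡ 0  ⇒  +1.
(a,b)_19: α=3, u≡16; β=1, v≡8 (mod 19); (16|19)=+1, (8|19)=-1; sign (−1)^1·+1^1·-1^3 = +1.
(a,b)_17: α=-2, u≡15; β=-2, v≡3 (mod 17); (15|17)=+1, (3|17)=-1; sign (−1)^0·+1^-2·-1^-2 = +1.
Ram(a, b) = ∅: the form 136059·x² + 3595845·y² − z² is isotropic over every ℚ_v, so by Hasse–Minkowski it is isotropic over ℚ.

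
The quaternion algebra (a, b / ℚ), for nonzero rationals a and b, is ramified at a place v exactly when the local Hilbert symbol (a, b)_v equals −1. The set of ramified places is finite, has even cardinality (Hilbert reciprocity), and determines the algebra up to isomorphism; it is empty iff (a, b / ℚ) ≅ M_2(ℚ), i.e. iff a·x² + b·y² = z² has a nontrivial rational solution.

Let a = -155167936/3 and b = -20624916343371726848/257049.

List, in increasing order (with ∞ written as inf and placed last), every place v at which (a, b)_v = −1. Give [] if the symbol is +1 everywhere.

Mod squares: a ≡ -5313, b ≡ -2. Check v ∈ {∞, 2, 3, 7, 11, 13, 17, 23, 37}.
v=37: a=37^2·(≡8), b=37^4·(≡14) mod 37; (8|37)=-1, (14|37)=-1; (−1)^{2·4·18}·(-1)^4·(-1)^2 = +1.
v=3: a=3^-1·(≡2), b=3^-2·(≡1) mod 3; (2|3)=-1, (1|3)=+1; (−1)^{-1·-2·1}·(-1)^-2·(+1)^-1 = +1.
v=11: a=11^1·(≡5), b=11^2·(≡9) mod 11; (5|11)=+1, (9|11)=+1; (−1)^{1·2·5}·(+1)^2·(+1)^1 = +1.
v=23: a=23^1·(≡22), b=23^0·(≡15) mod 23; (22|23)=-1, (15|23)=-1; (−1)^{1·0·11}·(-1)^0·(-1)^1 = -1.
v=∞: -5313 < 0 and -2 < 0  ⇒  (a,b)_∞ = -1.
v=13: a=13^0·(≡4), b=13^-4·(≡5) mod 13; (4|13)=+1, (5|13)=-1; (−1)^{0·-4·6}·(+1)^-4·(-1)^0 = +1.
v=2: v_2(a)=6, v_2(b)=17; units ≡ 7, 7 (mod 8); ε·ε+αω+βω = 1·1+6·0+17·0 ≡ 1  ⇒  (a,b)_2 = -1.
v=7: a=7^1·(≡1), b=7^4·(≡5) mod 7; (1|7)=+1, (5|7)=-1; (−1)^{1·4·3}·(+1)^4·(-1)^1 = -1.
v=17: a=17^0·(≡2), b=17^2·(≡9) mod 17; (2|17)=+1, (9|17)=+1; (−1)^{0·2·8}·(+1)^2·(+1)^0 = +1.
Ram(-5313, -2) = {2, 7, 23, ∞}; no ℚ_2-point on the conic.

[2, 7, 23, inf]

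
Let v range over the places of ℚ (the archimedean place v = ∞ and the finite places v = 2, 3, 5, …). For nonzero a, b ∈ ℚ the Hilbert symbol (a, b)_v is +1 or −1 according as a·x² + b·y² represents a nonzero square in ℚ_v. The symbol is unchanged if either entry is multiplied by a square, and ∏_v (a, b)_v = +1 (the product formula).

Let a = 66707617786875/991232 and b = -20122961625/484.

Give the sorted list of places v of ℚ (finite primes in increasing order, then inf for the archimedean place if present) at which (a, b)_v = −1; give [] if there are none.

Mod squares: a ≡ 102, b ≡ -65. Check v ∈ {∞, 2, 3, 5, 11, 13, 17, 23}.
v=∞: 102 > 0 and -65 < 0  ⇒  (a,b)_∞ = +1.
v=17: a=17^3·(≡7), b=17^2·(≡10) mod 17; (7|17)=-1, (10|17)=-1; (−1)^{3·2·8}·(-1)^2·(-1)^3 = -1.
v=13: a=13^2·(≡11), b=13^1·(≡5) mod 13; (11|13)=-1, (5|13)=-1; (−1)^{2·1·6}·(-1)^1·(-1)^2 = -1.
v=11: a=11^-2·(≡4), b=11^-2·(≡9) mod 11; (4|11)=+1, (9|11)=+1; (−1)^{-2·-2·5}·(+1)^-2·(+1)^-2 = +1.
v=23: a=23^2·(≡5), b=23^2·(≡6) mod 23; (5|23)=-1, (6|23)=+1; (−1)^{2·2·11}·(-1)^2·(+1)^2 = +1.
v=3: a=3^5·(≡1), b=3^4·(≡1) mod 3; (1|3)=+1, (1|3)=+1; (−1)^{5·4·1}·(+1)^4·(+1)^5 = +1.
v=5: a=5^4·(≡2), b=5^3·(≡3) mod 5; (2|5)=-1, (3|5)=-1; (−1)^{4·3·2}·(-1)^3·(-1)^4 = -1.
v=2: v_2(a)=-13, v_2(b)=-2; units ≡ 3, 7 (mod 8); ε·ε+αω+βω = 1·1+-13·0+-2·1 ≡ 1  ⇒  (a,b)_2 = -1.
|Ram(102, -65)| = 4, even; anisotropic at {2, 5, 13, 17}.

[2, 5, 13, 17]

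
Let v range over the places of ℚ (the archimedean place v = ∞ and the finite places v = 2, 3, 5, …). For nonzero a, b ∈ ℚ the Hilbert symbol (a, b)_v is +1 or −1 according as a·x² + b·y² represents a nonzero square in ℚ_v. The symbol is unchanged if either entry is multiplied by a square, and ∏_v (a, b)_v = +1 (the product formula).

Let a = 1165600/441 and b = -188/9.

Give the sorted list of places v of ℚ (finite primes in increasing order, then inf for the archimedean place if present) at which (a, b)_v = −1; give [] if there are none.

[31, 47]

(a, b) ≡ (2914, -47) mod (ℚ^×)²; places V = {2, 3, 5, 7, 31, 47, ∞}.
(a,b)_5: α=2, u≡4; β=0, v≡3 (mod 5); (4|5)=+1, (3|5)=-1; sign (−1)^0·+1^0·-1^2 = +1.
(a,b)_31: α=1, u≡4; β=0, v≡17 (mod 31); (4|31)=+1, (17|31)=-1; sign (−1)^0·+1^0·-1^1 = -1.
(a,b)_∞: sgn(2914)=+, sgn(-47)=−, so +1.
(a,b)_7: α=-2, u≡1; β=0, v≡4 (mod 7); (1|7)=+1, (4|7)=+1; sign (−1)^0·+1^0·+1^-2 = +1.
(a,b)_47: α=1, u≡20; β=1, v≡10 (mod 47); (20|47)=-1, (10|47)=-1; sign (−1)^1·-1^1·-1^1 = -1.
(a,b)_3: α=-2, u≡1; β=-2, v≡1 (mod 3); (1|3)=+1, (1|3)=+1; sign (−1)^0·+1^-2·+1^-2 = +1.
(a,b)_2: α=5, β=2; u≡1, v≡1 (mod 8); ε(u)ε(v)=0·0, αω(v)=5·0, βω(u)=2·0; sum ≡ 0  ⇒  +1.
Ram(2914, -47) = {31, 47}; no ℚ_31-point on the conic.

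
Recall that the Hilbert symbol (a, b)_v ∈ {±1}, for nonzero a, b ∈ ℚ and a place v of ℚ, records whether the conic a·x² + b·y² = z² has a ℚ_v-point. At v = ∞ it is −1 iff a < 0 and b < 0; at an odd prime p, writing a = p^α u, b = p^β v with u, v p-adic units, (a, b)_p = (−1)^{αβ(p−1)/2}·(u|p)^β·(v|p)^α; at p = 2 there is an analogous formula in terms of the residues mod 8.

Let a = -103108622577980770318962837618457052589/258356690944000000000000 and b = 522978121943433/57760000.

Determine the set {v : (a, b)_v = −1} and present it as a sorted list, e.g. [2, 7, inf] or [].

(a, b) ≡ (-13949, 1073) mod (ℚ^×)²; places V = {2, 3, 5, 7, 11, 13, 17, 19, 29, 37, ∞}.
(a,b)_∞: sgn(-13949)=−, sgn(1073)=+, so +1.
(a,b)_17: α=4, u≡15; β=2, v≡16 (mod 17); (15|17)=+1, (16|17)=+1; sign (−1)^0·+1^2·+1^4 = +1.
(a,b)_13: α=5, u≡5; β=4, v≡2 (mod 13); (5|13)=-1, (2|13)=-1; sign (−1)^0·-1^4·-1^5 = -1.
(a,b)_7: α=6, u≡1; β=0, v≡4 (mod 7); (1|7)=+1, (4|7)=+1; sign (−1)^0·+1^0·+1^6 = +1.
(a,b)_11: α=-2, u≡8; β=0, v≡2 (mod 11); (8|11)=-1, (2|11)=-1; sign (−1)^0·-1^0·-1^-2 = +1.
(a,b)_3: α=28, u≡1; β=10, v≡2 (mod 3); (1|3)=+1, (2|3)=-1; sign (−1)^0·+1^10·-1^28 = +1.
(a,b)_19: α=-4, u≡16; β=-2, v≡5 (mod 19); (16|19)=+1, (5|19)=+1; sign (−1)^0·+1^-2·+1^-4 = +1.
(a,b)_2: α=-26, β=-8; u≡3, v≡1 (mod 8); ε(u)ε(v)=1·0, αω(v)=-26·0, βω(u)=-8·1; sum ≡ 0  ⇒  +1.
(a,b)_5: α=-12, u≡4; β=-4, v≡3 (mod 5); (4|5)=+1, (3|5)=-1; sign (−1)^0·+1^-4·-1^-12 = +1.
(a,b)_37: α=3, u≡27; β=1, v≡20 (mod 37); (27|37)=+1, (20|37)=-1; sign (−1)^0·+1^1·-1^3 = -1.
(a,b)_29: α=3, u≡3; β=1, v≡11 (mod 29); (3|29)=-1, (11|29)=-1; sign (−1)^0·-1^1·-1^3 = +1.
Ram(-13949, 1073) = {13, 37}; no ℚ_13-point on the conic.

[13, 37]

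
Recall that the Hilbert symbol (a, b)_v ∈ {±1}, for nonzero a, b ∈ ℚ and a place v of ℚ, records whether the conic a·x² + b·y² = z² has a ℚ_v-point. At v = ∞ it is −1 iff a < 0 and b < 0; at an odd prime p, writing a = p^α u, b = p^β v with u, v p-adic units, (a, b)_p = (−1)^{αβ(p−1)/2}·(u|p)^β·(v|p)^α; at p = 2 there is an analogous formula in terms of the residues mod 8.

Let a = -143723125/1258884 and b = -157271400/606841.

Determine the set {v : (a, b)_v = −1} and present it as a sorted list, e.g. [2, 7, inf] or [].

[13, inf]

(a, b) ≡ (-13, -1034) mod (ℚ^×)²; places V = {2, 3, 5, 7, 11, 13, 17, 19, 41, 47, ∞}.
(a,b)_19: α=2, u≡1; β=-2, v≡4 (mod 19); (1|19)=+1, (4|19)=+1; sign (−1)^0·+1^-2·+1^2 = +1.
(a,b)_5: α=4, u≡2; β=2, v≡4 (mod 5); (2|5)=-1, (4|5)=+1; sign (−1)^0·-1^2·+1^4 = +1.
(a,b)_2: α=-2, β=3; u≡3, v≡3 (mod 8); ε(u)ε(v)=1·1, αω(v)=-2·1, βω(u)=3·1; sum ≡ 0  ⇒  +1.
(a,b)_47: α=0, u≡42; β=1, v≡24 (mod 47); (42|47)=+1, (24|47)=+1; sign (−1)^0·+1^1·+1^0 = +1.
(a,b)_∞: sgn(-13)=−, sgn(-1034)=−, so -1.
(a,b)_7: α=2, u≡2; β=0, v≡2 (mod 7); (2|7)=+1, (2|7)=+1; sign (−1)^0·+1^0·+1^2 = +1.
(a,b)_41: α=0, u≡6; β=-2, v≡40 (mod 41); (6|41)=-1, (40|41)=+1; sign (−1)^0·-1^-2·+1^0 = +1.
(a,b)_11: α=-2, u≡9; β=1, v≡1 (mod 11); (9|11)=+1, (1|11)=+1; sign (−1)^0·+1^1·+1^-2 = +1.
(a,b)_13: α=1, u≡10; β=2, v≡5 (mod 13); (10|13)=+1, (5|13)=-1; sign (−1)^0·+1^2·-1^1 = -1.
(a,b)_3: α=-2, u≡2; β=2, v≡1 (mod 3); (2|3)=-1, (1|3)=+1; sign (−1)^0·-1^2·+1^-2 = +1.
(a,b)_17: α=-2, u≡15; β=0, v≡6 (mod 17); (15|17)=+1, (6|17)=-1; sign (−1)^0·+1^0·-1^-2 = +1.
(-13, -1034 / ℚ) ramifies at {13, ∞}: a division algebra.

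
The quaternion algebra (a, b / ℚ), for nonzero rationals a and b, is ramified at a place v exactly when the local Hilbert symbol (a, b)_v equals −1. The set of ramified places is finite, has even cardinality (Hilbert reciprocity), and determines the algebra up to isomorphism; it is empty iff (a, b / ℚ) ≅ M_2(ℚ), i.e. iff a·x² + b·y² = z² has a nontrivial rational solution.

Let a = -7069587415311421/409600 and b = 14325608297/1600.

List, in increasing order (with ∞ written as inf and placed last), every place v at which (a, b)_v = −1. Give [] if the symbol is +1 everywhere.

(a, b) ≡ (-29029, 17) mod (ℚ^×)²; places V = {2, 5, 7, 11, 13, 17, 29, ∞}.
(a,b)_11: α=3, u≡9; β=2, v≡10 (mod 11); (9|11)=+1, (10|11)=-1; sign (−1)^0·+1^2·-1^3 = -1.
(a,b)_13: α=3, u≡9; β=2, v≡10 (mod 13); (9|13)=+1, (10|13)=+1; sign (−1)^0·+1^2·+1^3 = +1.
(a,b)_5: α=-2, u≡1; β=-2, v≡3 (mod 5); (1|5)=+1, (3|5)=-1; sign (−1)^0·+1^-2·-1^-2 = +1.
(a,b)_17: α=2, u≡10; β=1, v≡16 (mod 17); (10|17)=-1, (16|17)=+1; sign (−1)^0·-1^1·+1^2 = -1.
(a,b)_7: α=3, u≡1; β=2, v≡5 (mod 7); (1|7)=+1, (5|7)=-1; sign (−1)^0·+1^2·-1^3 = -1.
(a,b)_∞: sgn(-29029)=−, sgn(17)=+, so +1.
(a,b)_2: α=-14, β=-6; u≡3, v≡1 (mod 8); ε(u)ε(v)=1·0, αω(v)=-14·0, βω(u)=-6·1; sum ≡ 0  ⇒  +1.
(a,b)_29: α=3, u≡10; β=2, v≡11 (mod 29); (10|29)=-1, (11|29)=-1; sign (−1)^0·-1^2·-1^3 = -1.
|Ram(-29029, 17)| = 4, even; anisotropic at {7, 11, 17, 29}.

[7, 11, 17, 29]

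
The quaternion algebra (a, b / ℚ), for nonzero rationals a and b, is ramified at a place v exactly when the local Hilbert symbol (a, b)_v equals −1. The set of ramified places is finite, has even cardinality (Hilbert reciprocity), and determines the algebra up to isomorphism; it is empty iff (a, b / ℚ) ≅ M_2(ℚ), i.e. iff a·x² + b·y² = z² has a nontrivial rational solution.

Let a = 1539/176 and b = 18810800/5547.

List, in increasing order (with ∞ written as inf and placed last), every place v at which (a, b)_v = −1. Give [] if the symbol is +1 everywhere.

Mod squares: a ≡ 209, b ≡ 141081. Check v ∈ {∞, 2, 3, 5, 11, 19, 31, 37, 41, 43}.
v=11: a=11^-1·(≡2), b=11^0·(≡10) mod 11; (2|11)=-1, (10|11)=-1; (−1)^{-1·0·5}·(-1)^0·(-1)^-1 = -1.
v=3: a=3^4·(≡2), b=3^-1·(≡2) mod 3; (2|3)=-1, (2|3)=-1; (−1)^{4·-1·1}·(-1)^-1·(-1)^4 = -1.
v=41: a=41^0·(≡36), b=41^1·(≡35) mod 41; (36|41)=+1, (35|41)=-1; (−1)^{0·1·20}·(+1)^1·(-1)^0 = +1.
v=∞: 209 > 0 and 141081 > 0  ⇒  (a,b)_∞ = +1.
v=2: v_2(a)=-4, v_2(b)=4; units ≡ 1, 1 (mod 8); ε·ε+αω+βω = 0·0+-4·0+4·0 ≡ 0  ⇒  (a,b)_2 = +1.
v=43: a=43^0·(≡30), b=43^-2·(≡21) mod 43; (30|43)=-1, (21|43)=+1; (−1)^{0·-2·21}·(-1)^-2·(+1)^0 = +1.
v=19: a=19^1·(≡1), b=19^0·(≡17) mod 19; (1|19)=+1, (17|19)=+1; (−1)^{1·0·9}·(+1)^0·(+1)^1 = +1.
v=37: a=37^0·(≡14), b=37^1·(≡18) mod 37; (14|37)=-1, (18|37)=-1; (−1)^{0·1·18}·(-1)^1·(-1)^0 = -1.
v=5: a=5^0·(≡4), b=5^2·(≡1) mod 5; (4|5)=+1, (1|5)=+1; (−1)^{0·2·2}·(+1)^2·(+1)^0 = +1.
v=31: a=31^0·(≡29), b=31^1·(≡28) mod 31; (29|31)=-1, (28|31)=+1; (−1)^{0·1·15}·(-1)^1·(+1)^0 = -1.
|Ram(209, 141081)| = 4, even; anisotropic at {3, 11, 31, 37}.

[3, 11, 31, 37]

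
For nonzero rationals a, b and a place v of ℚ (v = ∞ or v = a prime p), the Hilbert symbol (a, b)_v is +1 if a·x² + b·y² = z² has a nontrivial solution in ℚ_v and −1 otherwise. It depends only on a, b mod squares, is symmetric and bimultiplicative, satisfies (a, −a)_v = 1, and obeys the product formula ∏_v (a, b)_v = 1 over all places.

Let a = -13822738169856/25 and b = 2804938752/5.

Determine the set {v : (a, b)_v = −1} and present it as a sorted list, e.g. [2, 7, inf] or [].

Mod squares: a ≡ -6, b ≡ 2310. Check v ∈ {∞, 2, 3, 5, 7, 11}.
v=11: a=11^4·(≡1), b=11^3·(≡9) mod 11; (1|11)=+1, (9|11)=+1; (−1)^{4·3·5}·(+1)^3·(+1)^4 = +1.
v=5: a=5^-2·(≡4), b=5^-1·(≡2) mod 5; (4|5)=+1, (2|5)=-1; (−1)^{-2·-1·2}·(+1)^-1·(-1)^-2 = +1.
v=3: a=3^1·(≡1), b=3^1·(≡2) mod 3; (1|3)=+1, (2|3)=-1; (−1)^{1·1·1}·(+1)^1·(-1)^1 = +1.
v=2: v_2(a)=17, v_2(b)=11; units ≡ 5, 3 (mod 8); ε·ε+αω+βω = 0·1+17·1+11·1 ≡ 0  ⇒  (a,b)_2 = +1.
v=7: a=7^4·(≡2), b=7^3·(≡1) mod 7; (2|7)=+1, (1|7)=+1; (−1)^{4·3·3}·(+1)^3·(+1)^4 = +1.
v=∞: -6 < 0 and 2310 > 0  ⇒  (a,b)_∞ = +1.
Ram(a, b) = ∅: the form -6·x² + 2310·y² − z² is isotropic over every ℚ_v, so by Hasse–Minkowski it is isotropic over ℚ.

[]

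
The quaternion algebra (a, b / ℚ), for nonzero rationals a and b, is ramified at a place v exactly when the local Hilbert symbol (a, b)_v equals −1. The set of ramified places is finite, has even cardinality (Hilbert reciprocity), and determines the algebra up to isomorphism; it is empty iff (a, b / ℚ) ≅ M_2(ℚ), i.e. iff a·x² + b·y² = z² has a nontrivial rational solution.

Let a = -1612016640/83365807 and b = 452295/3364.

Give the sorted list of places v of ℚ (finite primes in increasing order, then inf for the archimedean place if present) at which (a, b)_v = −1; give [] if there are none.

[2, 19]

Mod squares: a ≡ -805, b ≡ 95. Check v ∈ {∞, 2, 3, 5, 7, 13, 17, 19, 23, 29}.
v=29: a=29^-2·(≡25), b=29^-2·(≡10) mod 29; (25|29)=+1, (10|29)=-1; (−1)^{-2·-2·14}·(+1)^-2·(-1)^-2 = +1.
v=23: a=23^1·(≡15), b=23^2·(≡16) mod 23; (15|23)=-1, (16|23)=+1; (−1)^{1·2·11}·(-1)^2·(+1)^1 = +1.
v=7: a=7^-3·(≡2), b=7^0·(≡1) mod 7; (2|7)=+1, (1|7)=+1; (−1)^{-3·0·3}·(+1)^0·(+1)^-3 = +1.
v=13: a=13^2·(≡12), b=13^0·(≡9) mod 13; (12|13)=+1, (9|13)=+1; (−1)^{2·0·6}·(+1)^0·(+1)^2 = +1.
v=17: a=17^-2·(≡14), b=17^0·(≡12) mod 17; (14|17)=-1, (12|17)=-1; (−1)^{-2·0·8}·(-1)^0·(-1)^-2 = +1.
v=3: a=3^4·(≡2), b=3^2·(≡2) mod 3; (2|3)=-1, (2|3)=-1; (−1)^{4·2·1}·(-1)^2·(-1)^4 = +1.
v=19: a=19^0·(≡18), b=19^1·(≡17) mod 19; (18|19)=-1, (17|19)=+1; (−1)^{0·1·9}·(-1)^1·(+1)^0 = -1.
v=2: v_2(a)=10, v_2(b)=-2; units ≡ 3, 7 (mod 8); ε·ε+αω+βω = 1·1+10·0+-2·1 ≡ 1  ⇒  (a,b)_2 = -1.
v=5: a=5^1·(≡1), b=5^1·(≡1) mod 5; (1|5)=+1, (1|5)=+1; (−1)^{1·1·2}·(+1)^1·(+1)^1 = +1.
v=∞: -805 < 0 and 95 > 0  ⇒  (a,b)_∞ = +1.
|Ram(-805, 95)| = 2, even; anisotropic at {2, 19}.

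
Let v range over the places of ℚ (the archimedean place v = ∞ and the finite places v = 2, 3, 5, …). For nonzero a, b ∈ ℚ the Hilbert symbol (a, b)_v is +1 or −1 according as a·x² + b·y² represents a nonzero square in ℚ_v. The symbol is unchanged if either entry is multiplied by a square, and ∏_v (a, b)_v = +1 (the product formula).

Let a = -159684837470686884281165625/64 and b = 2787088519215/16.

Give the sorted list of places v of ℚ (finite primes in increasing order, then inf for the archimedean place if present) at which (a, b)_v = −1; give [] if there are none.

[2, 3, 7, 13, 23, 31]

(a, b) ≡ (-74865, 2015) mod (ℚ^×)²; places V = {2, 3, 5, 7, 11, 13, 19, 23, 31, ∞}.
(a,b)_∞: sgn(-74865)=−, sgn(2015)=+, so +1.
(a,b)_13: α=0, u≡8; β=1, v≡3 (mod 13); (8|13)=-1, (3|13)=+1; sign (−1)^0·-1^1·+1^0 = -1.
(a,b)_3: α=1, u≡2; β=2, v≡2 (mod 3); (2|3)=-1, (2|3)=-1; sign (−1)^0·-1^2·-1^1 = -1.
(a,b)_23: α=5, u≡5; β=2, v≡17 (mod 23); (5|23)=-1, (17|23)=-1; sign (−1)^0·-1^2·-1^5 = -1.
(a,b)_11: α=4, u≡9; β=2, v≡2 (mod 11); (9|11)=+1, (2|11)=-1; sign (−1)^0·+1^2·-1^4 = +1.
(a,b)_31: α=3, u≡22; β=1, v≡21 (mod 31); (22|31)=-1, (21|31)=-1; sign (−1)^1·-1^1·-1^3 = -1.
(a,b)_5: α=5, u≡3; β=1, v≡3 (mod 5); (3|5)=-1, (3|5)=-1; sign (−1)^0·-1^1·-1^5 = +1.
(a,b)_7: α=5, u≡2; β=4, v≡6 (mod 7); (2|7)=+1, (6|7)=-1; sign (−1)^0·+1^4·-1^5 = -1.
(a,b)_2: α=-6, β=-4; u≡7, v≡7 (mod 8); ε(u)ε(v)=1·1, αω(v)=-6·0, βω(u)=-4·0; sum ≡ 1  ⇒  -1.
(a,b)_19: α=2, u≡3; β=0, v≡4 (mod 19); (3|19)=-1, (4|19)=+1; sign (−1)^0·-1^0·+1^2 = +1.
|Ram(-74865, 2015)| = 6, even; anisotropic at {2, 3, 7, 13, 23, 31}.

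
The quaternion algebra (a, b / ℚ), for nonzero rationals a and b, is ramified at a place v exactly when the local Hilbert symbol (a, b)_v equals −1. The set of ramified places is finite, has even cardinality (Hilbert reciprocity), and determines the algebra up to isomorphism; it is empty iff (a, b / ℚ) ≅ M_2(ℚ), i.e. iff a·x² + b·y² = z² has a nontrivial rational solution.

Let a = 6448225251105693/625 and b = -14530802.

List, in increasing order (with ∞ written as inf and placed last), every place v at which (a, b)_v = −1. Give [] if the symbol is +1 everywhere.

Mod squares: a ≡ 517, b ≡ -6578. Check v ∈ {∞, 2, 3, 5, 11, 13, 23, 47}.
v=11: a=11^5·(≡9), b=11^1·(≡8) mod 11; (9|11)=+1, (8|11)=-1; (−1)^{5·1·5}·(+1)^1·(-1)^5 = +1.
v=13: a=13^0·(≡3), b=13^1·(≡12) mod 13; (3|13)=+1, (12|13)=+1; (−1)^{0·1·6}·(+1)^1·(+1)^0 = +1.
v=23: a=23^2·(≡20), b=23^1·(≡13) mod 23; (20|23)=-1, (13|23)=+1; (−1)^{2·1·11}·(-1)^1·(+1)^2 = -1.
v=5: a=5^-4·(≡3), b=5^0·(≡3) mod 5; (3|5)=-1, (3|5)=-1; (−1)^{-4·0·2}·(-1)^0·(-1)^-4 = +1.
v=2: v_2(a)=0, v_2(b)=1; units ≡ 5, 7 (mod 8); ε·ε+αω+βω = 0·1+0·0+1·1 ≡ 1  ⇒  (a,b)_2 = -1.
v=3: a=3^6·(≡1), b=3^0·(≡1) mod 3; (1|3)=+1, (1|3)=+1; (−1)^{6·0·1}·(+1)^0·(+1)^6 = +1.
v=∞: 517 > 0 and -6578 < 0  ⇒  (a,b)_∞ = +1.
v=47: a=47^3·(≡46), b=47^2·(≡2) mod 47; (46|47)=-1, (2|47)=+1; (−1)^{3·2·23}·(-1)^2·(+1)^3 = +1.
Ram(517, -6578) = {2, 23}; no ℚ_2-point on the conic.

[2, 23]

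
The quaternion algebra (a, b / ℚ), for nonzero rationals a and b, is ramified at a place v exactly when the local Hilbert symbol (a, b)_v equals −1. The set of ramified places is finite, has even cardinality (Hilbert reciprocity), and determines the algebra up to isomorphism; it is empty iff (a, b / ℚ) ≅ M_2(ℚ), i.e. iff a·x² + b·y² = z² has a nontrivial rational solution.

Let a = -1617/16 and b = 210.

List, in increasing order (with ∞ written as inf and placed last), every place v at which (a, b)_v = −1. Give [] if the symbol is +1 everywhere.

Mod squares: a ≡ -33, b ≡ 210. Check v ∈ {∞, 2, 3, 5, 7, 11}.
v=2: v_2(a)=-4, v_2(b)=1; units ≡ 7, 1 (mod 8); ε·ε+αω+βω = 1·0+-4·0+1·0 ≡ 0  ⇒  (a,b)_2 = +1.
v=3: a=3^1·(≡1), b=3^1·(≡1) mod 3; (1|3)=+1, (1|3)=+1; (−1)^{1·1·1}·(+1)^1·(+1)^1 = -1.
v=∞: -33 < 0 and 210 > 0  ⇒  (a,b)_∞ = +1.
v=7: a=7^2·(≡1), b=7^1·(≡2) mod 7; (1|7)=+1, (2|7)=+1; (−1)^{2·1·3}·(+1)^1·(+1)^2 = +1.
v=11: a=11^1·(≡8), b=11^0·(≡1) mod 11; (8|11)=-1, (1|11)=+1; (−1)^{1·0·5}·(-1)^0·(+1)^1 = +1.
v=5: a=5^0·(≡3), b=5^1·(≡2) mod 5; (3|5)=-1, (2|5)=-1; (−1)^{0·1·2}·(-1)^1·(-1)^0 = -1.
Ram(-33, 210) = {3, 5}; no ℚ_3-point on the conic.

[3, 5]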